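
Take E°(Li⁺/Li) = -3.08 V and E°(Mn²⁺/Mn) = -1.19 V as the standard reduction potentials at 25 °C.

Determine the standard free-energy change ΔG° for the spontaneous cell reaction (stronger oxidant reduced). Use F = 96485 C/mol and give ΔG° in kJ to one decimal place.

-364.7 kJ

Mn²⁺/Mn (E° = -1.19 V) is the cathode; Li⁺/Li (E° = -3.08 V) is the anode, so E°cell = +1.89 V.
Balancing electrons gives n = 2 (lcm of 2 and 1).
ΔG° = −nFE° = −(2)(96485)(+1.89) = -364,713 J = -364.7 kJ.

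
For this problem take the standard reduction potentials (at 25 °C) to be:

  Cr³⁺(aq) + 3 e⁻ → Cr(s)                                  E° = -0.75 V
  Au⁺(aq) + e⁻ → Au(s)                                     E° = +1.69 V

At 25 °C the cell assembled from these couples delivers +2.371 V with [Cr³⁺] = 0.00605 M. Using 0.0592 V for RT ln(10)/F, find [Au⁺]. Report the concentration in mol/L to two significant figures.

0.012 M

Au⁺/Au is the cathode, Cr³⁺/Cr the anode: E°cell = +2.44 V, n = 3.
Overall reaction: 3 Au⁺(aq) + Cr(s) → 3 Au(s) + Cr³⁺(aq); Q = [Cr³⁺]^1/[Au⁺]^3.
From E = E° − (0.0592/n) log Q: log Q = (E° − E)·n/0.0592 = (+2.44 − (+2.371))·3/0.0592 = 3.4966.
So 3·log[Au⁺] = 1·log(0.00605) − log Q = -2.2182 − (3.4966) = -5.7148; log[Au⁺] = -5.7148 / 3 = -1.9049; [Au⁺] = 10^(-1.9049) ≈ 0.012 M.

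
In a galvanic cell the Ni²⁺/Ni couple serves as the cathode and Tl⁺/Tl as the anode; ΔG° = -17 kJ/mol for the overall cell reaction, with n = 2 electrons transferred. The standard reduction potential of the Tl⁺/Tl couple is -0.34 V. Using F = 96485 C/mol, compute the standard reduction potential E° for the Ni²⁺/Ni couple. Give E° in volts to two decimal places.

E°cell = −ΔG°/(nF) = −(-17×10³)/((2)(96485)) = +0.088 V.
Since Ni²⁺/Ni is the cathode and Tl⁺/Tl the anode, E°cell = E°(Ni²⁺/Ni) − E°(Tl⁺/Tl).
So E°(Ni²⁺/Ni) = E°cell + E°(Tl⁺/Tl) = +0.088 + (-0.34) = -0.25 V.

-0.25 V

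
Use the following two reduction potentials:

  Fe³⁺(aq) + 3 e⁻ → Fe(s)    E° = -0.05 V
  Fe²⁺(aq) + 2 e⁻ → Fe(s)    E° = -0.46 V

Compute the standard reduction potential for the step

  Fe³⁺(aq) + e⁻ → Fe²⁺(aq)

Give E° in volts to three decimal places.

Sequential free energies add, so n₃E°₃ = n₁E°₁ + n₂E°₂.
With n₃ = 3, and the known step contributing 2×(-0.46) V, the unknown satisfies 1·E° = 3×(-0.05) − 2×(-0.46) = +0.770.
E° = +0.770 / 1 = +0.770 V.

+0.770 V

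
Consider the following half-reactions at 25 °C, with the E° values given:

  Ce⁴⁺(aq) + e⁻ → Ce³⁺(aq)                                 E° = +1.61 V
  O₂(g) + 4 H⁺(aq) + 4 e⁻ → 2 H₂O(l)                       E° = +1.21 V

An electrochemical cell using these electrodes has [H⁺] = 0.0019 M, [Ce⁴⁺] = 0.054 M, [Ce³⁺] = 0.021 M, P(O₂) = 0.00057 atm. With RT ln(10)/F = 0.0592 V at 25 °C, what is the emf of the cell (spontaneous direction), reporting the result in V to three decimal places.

+0.633 V

Ce⁴⁺/Ce³⁺ is the cathode (higher E°), O₂/H₂O the anode: E°cell = +1.61 − (+1.21) = +0.40 V, n = 4.
Overall: 4 Ce⁴⁺(aq) + 2 H₂O(l) → 4 Ce³⁺(aq) + O₂(g) + 4 H⁺(aq)
Q = [Ce³⁺]^4·P(O₂)·[H⁺]^4 / ([Ce⁴⁺]^4); log Q = -15.770.
E = E° − (0.0592/n) log Q = +0.40 − (0.0592/4)(-15.770) = +0.633 V.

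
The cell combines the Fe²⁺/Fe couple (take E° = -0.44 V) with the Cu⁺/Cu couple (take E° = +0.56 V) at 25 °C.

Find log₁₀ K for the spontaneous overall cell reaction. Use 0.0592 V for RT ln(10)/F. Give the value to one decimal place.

33.8

Cathode: Cu⁺/Cu; anode: Fe²⁺/Fe. E°cell = +1.00 V, n = 2.
log K = nE°cell / 0.0592 = (2)(+1.00) / 0.0592 = 33.8.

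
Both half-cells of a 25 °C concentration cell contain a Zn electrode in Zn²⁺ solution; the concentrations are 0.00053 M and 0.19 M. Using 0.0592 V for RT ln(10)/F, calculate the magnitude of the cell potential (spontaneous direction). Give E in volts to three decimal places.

For a concentration cell E°cell = 0. The 0.19 M side is the cathode (reduction is favoured where [Zn²⁺] is higher).
With n = 2, E = −(0.0592/2) log([Zn²⁺]ₐₙ/[Zn²⁺]꜀ₐₜ) = −(0.0592/2) log(0.00053/0.19) = −(0.0592/2)(-2.554) = +0.076 V.

+0.076 V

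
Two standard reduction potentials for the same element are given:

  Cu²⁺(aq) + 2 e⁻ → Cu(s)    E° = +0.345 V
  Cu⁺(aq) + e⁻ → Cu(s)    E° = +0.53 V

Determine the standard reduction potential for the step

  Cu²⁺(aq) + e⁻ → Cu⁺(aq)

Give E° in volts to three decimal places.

+0.160 V

Sequential free energies add, so n₃E°₃ = n₁E°₁ + n₂E°₂.
With n₃ = 2, and the known step contributing 1×(+0.53) V, the unknown satisfies 1·E° = 2×(+0.345) − 1×(+0.53) = +0.160.
E° = +0.160 / 1 = +0.160 V.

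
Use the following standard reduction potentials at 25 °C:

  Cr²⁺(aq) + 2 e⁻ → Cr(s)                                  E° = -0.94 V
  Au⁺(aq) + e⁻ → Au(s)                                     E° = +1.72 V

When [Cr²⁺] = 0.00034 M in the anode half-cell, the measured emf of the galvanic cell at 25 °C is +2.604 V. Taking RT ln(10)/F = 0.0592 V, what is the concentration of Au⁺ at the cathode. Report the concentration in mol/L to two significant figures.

0.0021 M

Au⁺/Au is the cathode, Cr²⁺/Cr the anode: E°cell = +2.66 V, n = 2.
Overall reaction: 2 Au⁺(aq) + Cr(s) → 2 Au(s) + Cr²⁺(aq); Q = [Cr²⁺]^1/[Au⁺]^2.
From E = E° − (0.0592/n) log Q: log Q = (E° − E)·n/0.0592 = (+2.66 − (+2.604))·2/0.0592 = 1.8919.
So 2·log[Au⁺] = 1·log(0.00034) − log Q = -3.4685 − (1.8919) = -5.3604; log[Au⁺] = -5.3604 / 2 = -2.6802; [Au⁺] = 10^(-2.6802) ≈ 0.0021 M.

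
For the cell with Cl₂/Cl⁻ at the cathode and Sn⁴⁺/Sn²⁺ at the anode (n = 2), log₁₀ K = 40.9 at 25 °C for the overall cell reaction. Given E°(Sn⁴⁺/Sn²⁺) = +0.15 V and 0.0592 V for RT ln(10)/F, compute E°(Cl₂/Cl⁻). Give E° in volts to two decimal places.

E°cell = (0.0592/n)·log K = (0.0592/2)(40.9) = +1.211 V.
Since Cl₂/Cl⁻ is the cathode and Sn⁴⁺/Sn²⁺ the anode, E°cell = E°(Cl₂/Cl⁻) − E°(Sn⁴⁺/Sn²⁺).
So E°(Cl₂/Cl⁻) = E°cell + E°(Sn⁴⁺/Sn²⁺) = +1.211 + (+0.15) = +1.36 V.

+1.36 V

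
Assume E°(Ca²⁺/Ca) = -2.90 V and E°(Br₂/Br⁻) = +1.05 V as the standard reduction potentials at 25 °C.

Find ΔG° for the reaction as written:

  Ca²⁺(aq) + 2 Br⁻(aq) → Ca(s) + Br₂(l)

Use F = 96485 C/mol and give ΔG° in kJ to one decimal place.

As written, Ca²⁺/Ca is reduced (cathode) and Br₂/Br⁻ is oxidised (anode), so E°cell = (-2.90) − (+1.05) = -3.95 V.
Balancing electrons gives n = 2.
ΔG° = −nFE° = −(2)(96485)(-3.95) = 762,232 J = +762.2 kJ.

+762.2 kJ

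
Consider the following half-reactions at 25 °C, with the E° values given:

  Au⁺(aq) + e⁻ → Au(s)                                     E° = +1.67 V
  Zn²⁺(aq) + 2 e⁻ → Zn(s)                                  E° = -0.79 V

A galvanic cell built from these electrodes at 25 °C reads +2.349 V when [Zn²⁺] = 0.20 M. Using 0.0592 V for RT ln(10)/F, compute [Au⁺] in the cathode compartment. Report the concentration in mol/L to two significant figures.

0.0060 M

Au⁺/Au is the cathode, Zn²⁺/Zn the anode: E°cell = +2.46 V, n = 2.
Overall reaction: 2 Au⁺(aq) + Zn(s) → 2 Au(s) + Zn²⁺(aq); Q = [Zn²⁺]^1/[Au⁺]^2.
From E = E° − (0.0592/n) log Q: log Q = (E° − E)·n/0.0592 = (+2.46 − (+2.349))·2/0.0592 = 3.7500.
So 2·log[Au⁺] = 1·log(0.2) − log Q = -0.6990 − (3.7500) = -4.4490; log[Au⁺] = -4.4490 / 2 = -2.2245; [Au⁺] = 10^(-2.2245) ≈ 0.0060 M.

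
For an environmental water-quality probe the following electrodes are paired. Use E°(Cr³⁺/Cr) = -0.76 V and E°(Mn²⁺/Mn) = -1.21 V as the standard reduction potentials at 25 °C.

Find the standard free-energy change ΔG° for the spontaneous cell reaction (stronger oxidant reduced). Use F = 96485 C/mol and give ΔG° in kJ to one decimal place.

Cr³⁺/Cr (E° = -0.76 V) is the cathode; Mn²⁺/Mn (E° = -1.21 V) is the anode, so E°cell = +0.45 V.
Balancing electrons gives n = 6 (lcm of 3 and 2).
ΔG° = −nFE° = −(6)(96485)(+0.45) = -260,510 J = -260.5 kJ.

-260.5 kJ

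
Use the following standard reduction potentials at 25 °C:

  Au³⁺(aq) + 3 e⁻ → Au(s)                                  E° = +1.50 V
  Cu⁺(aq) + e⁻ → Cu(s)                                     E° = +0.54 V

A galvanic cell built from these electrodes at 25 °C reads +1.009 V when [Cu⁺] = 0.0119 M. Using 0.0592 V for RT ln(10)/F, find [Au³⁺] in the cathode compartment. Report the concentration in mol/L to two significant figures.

0.00051 M

Au³⁺/Au is the cathode, Cu⁺/Cu the anode: E°cell = +0.96 V, n = 3.
Overall reaction: Au³⁺(aq) + 3 Cu(s) → Au(s) + 3 Cu⁺(aq); Q = [Cu⁺]^3/[Au³⁺]^1.
From E = E° − (0.0592/n) log Q: log Q = (E° − E)·n/0.0592 = (+0.96 − (+1.009))·3/0.0592 = -2.4831.
So 1·log[Au³⁺] = 3·log(0.0119) − log Q = -5.7734 − (-2.4831) = -3.2903; [Au³⁺] = 10^(-3.2903) ≈ 0.00051 M.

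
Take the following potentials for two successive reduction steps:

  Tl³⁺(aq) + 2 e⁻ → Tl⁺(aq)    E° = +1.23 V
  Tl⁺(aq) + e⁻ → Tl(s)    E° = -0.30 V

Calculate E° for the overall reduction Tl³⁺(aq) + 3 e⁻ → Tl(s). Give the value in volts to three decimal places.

+0.720 V

Adding the free-energy changes (−nFE°) of the two steps gives −n₃FE°₃ = −n₁FE°₁ − n₂FE°₂.
E°₃ = (2×+1.23 + 1×-0.30) / 3 = (+2.160) / 3 = +0.720 V.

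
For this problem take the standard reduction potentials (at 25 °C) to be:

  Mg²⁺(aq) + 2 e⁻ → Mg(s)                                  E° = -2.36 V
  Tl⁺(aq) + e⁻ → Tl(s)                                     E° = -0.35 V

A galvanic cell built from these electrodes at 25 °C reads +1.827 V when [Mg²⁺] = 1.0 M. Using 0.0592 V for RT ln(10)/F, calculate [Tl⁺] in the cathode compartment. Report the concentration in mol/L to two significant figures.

0.00081 M

Tl⁺/Tl is the cathode, Mg²⁺/Mg the anode: E°cell = +2.01 V, n = 2.
Overall reaction: 2 Tl⁺(aq) + Mg(s) → 2 Tl(s) + Mg²⁺(aq); Q = [Mg²⁺]^1/[Tl⁺]^2.
From E = E° − (0.0592/n) log Q: log Q = (E° − E)·n/0.0592 = (+2.01 − (+1.827))·2/0.0592 = 6.1824.
So 2·log[Tl⁺] = 1·log(1) − log Q = 0.0000 − (6.1824) = -6.1824; log[Tl⁺] = -6.1824 / 2 = -3.0912; [Tl⁺] = 10^(-3.0912) ≈ 0.00081 M.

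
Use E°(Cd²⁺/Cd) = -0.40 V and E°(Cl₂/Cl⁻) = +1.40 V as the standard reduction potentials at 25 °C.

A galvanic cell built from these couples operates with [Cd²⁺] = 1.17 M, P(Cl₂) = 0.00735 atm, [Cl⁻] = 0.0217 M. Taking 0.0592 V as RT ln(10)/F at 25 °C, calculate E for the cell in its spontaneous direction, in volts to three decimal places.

Cl₂/Cl⁻ is the cathode (higher E°), Cd²⁺/Cd the anode: E°cell = +1.40 − (-0.40) = +1.80 V, n = 2.
Overall: Cl₂(g) + Cd(s) → 2 Cl⁻(aq) + Cd²⁺(aq)
Q = [Cl⁻]^2·[Cd²⁺] / (P(Cl₂)); log Q = -1.125.
E = E° − (0.0592/n) log Q = +1.80 − (0.0592/2)(-1.125) = +1.833 V.

+1.833 V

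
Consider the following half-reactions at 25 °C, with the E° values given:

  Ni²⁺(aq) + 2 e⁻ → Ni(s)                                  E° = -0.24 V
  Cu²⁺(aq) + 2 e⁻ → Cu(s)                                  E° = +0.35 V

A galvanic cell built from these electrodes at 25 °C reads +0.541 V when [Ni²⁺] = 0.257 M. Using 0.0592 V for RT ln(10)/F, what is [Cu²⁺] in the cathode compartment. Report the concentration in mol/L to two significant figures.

Cu²⁺/Cu is the cathode, Ni²⁺/Ni the anode: E°cell = +0.59 V, n = 2.
Overall reaction: Cu²⁺(aq) + Ni(s) → Cu(s) + Ni²⁺(aq); Q = [Ni²⁺]^1/[Cu²⁺]^1.
From E = E° − (0.0592/n) log Q: log Q = (E° − E)·n/0.0592 = (+0.59 − (+0.541))·2/0.0592 = 1.6554.
So 1·log[Cu²⁺] = 1·log(0.257) − log Q = -0.5901 − (1.6554) = -2.2455; [Cu²⁺] = 10^(-2.2455) ≈ 0.0057 M.

0.0057 M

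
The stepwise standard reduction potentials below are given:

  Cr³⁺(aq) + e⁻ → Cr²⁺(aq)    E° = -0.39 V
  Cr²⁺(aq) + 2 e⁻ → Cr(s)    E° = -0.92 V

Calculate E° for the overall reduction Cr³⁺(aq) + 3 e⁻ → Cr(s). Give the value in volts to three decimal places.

Adding the free-energy changes (−nFE°) of the two steps gives −n₃FE°₃ = −n₁FE°₁ − n₂FE°₂.
E°₃ = (1×-0.39 + 2×-0.92) / 3 = (-2.230) / 3 = -0.743 V.

-0.743 V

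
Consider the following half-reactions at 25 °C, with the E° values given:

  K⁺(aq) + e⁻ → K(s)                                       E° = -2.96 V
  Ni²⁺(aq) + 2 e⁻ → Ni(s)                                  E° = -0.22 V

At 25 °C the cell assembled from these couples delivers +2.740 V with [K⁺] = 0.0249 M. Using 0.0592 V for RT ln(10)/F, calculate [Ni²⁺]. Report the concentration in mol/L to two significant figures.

Ni²⁺/Ni is the cathode, K⁺/K the anode: E°cell = +2.74 V, n = 2.
Overall reaction: Ni²⁺(aq) + 2 K(s) → Ni(s) + 2 K⁺(aq); Q = [K⁺]^2/[Ni²⁺]^1.
From E = E° − (0.0592/n) log Q: log Q = (E° − E)·n/0.0592 = (+2.74 − (+2.740))·2/0.0592 = 0.0000.
So 1·log[Ni²⁺] = 2·log(0.0249) − log Q = -3.2076 − (0.0000) = -3.2076; [Ni²⁺] = 10^(-3.2076) ≈ 0.00062 M.

0.00062 M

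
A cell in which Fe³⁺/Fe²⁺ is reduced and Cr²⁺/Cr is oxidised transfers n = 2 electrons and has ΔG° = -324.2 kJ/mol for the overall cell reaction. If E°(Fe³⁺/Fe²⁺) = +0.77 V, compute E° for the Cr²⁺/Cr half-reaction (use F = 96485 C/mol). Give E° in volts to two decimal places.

E°cell = −ΔG°/(nF) = −(-324.2×10³)/((2)(96485)) = +1.680 V.
Since Fe³⁺/Fe²⁺ is the cathode and Cr²⁺/Cr the anode, E°cell = E°(Fe³⁺/Fe²⁺) − E°(Cr²⁺/Cr).
So E°(Cr²⁺/Cr) = E°(Fe³⁺/Fe²⁺) − E°cell = (+0.77) − (+1.680) = -0.91 V.

-0.91 V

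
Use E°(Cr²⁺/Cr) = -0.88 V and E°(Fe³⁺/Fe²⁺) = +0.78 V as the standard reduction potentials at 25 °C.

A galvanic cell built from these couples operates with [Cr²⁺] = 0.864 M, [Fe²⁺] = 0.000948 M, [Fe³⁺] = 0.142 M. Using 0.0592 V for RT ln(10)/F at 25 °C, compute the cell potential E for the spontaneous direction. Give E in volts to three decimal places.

Fe³⁺/Fe²⁺ is the cathode (higher E°), Cr²⁺/Cr the anode: E°cell = +0.78 − (-0.88) = +1.66 V, n = 2.
Overall: 2 Fe³⁺(aq) + Cr(s) → 2 Fe²⁺(aq) + Cr²⁺(aq)
Q = [Fe²⁺]^2·[Cr²⁺] / ([Fe³⁺]^2); log Q = -4.414.
E = E° − (0.0592/n) log Q = +1.66 − (0.0592/2)(-4.414) = +1.791 V.

+1.791 V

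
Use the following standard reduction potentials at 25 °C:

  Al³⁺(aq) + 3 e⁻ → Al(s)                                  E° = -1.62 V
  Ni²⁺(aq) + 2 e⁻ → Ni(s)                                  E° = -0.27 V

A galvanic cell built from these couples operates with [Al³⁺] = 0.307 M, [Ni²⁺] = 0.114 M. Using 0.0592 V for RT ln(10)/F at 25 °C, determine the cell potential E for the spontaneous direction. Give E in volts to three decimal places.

Ni²⁺/Ni is the cathode (higher E°), Al³⁺/Al the anode: E°cell = -0.27 − (-1.62) = +1.35 V, n = 6.
Overall: 3 Ni²⁺(aq) + 2 Al(s) → 3 Ni(s) + 2 Al³⁺(aq)
Q = [Al³⁺]^2 / ([Ni²⁺]^3); log Q = 1.804.
E = E° − (0.0592/n) log Q = +1.35 − (0.0592/6)(1.804) = +1.332 V.

+1.332 V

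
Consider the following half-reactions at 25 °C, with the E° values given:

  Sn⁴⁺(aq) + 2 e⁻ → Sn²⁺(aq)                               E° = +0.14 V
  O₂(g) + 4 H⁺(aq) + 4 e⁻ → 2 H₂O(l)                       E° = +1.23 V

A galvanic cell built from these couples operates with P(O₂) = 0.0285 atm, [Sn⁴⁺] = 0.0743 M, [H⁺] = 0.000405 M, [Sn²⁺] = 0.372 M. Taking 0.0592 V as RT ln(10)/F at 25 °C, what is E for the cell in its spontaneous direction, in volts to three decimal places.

O₂/H₂O is the cathode (higher E°), Sn⁴⁺/Sn²⁺ the anode: E°cell = +1.23 − (+0.14) = +1.09 V, n = 4.
Overall: O₂(g) + 4 H⁺(aq) + 2 Sn²⁺(aq) → 2 H₂O(l) + 2 Sn⁴⁺(aq)
Q = [Sn⁴⁺]^2 / (P(O₂)·[H⁺]^4·[Sn²⁺]^2); log Q = 13.716.
E = E° − (0.0592/n) log Q = +1.09 − (0.0592/4)(13.716) = +0.887 V.

+0.887 V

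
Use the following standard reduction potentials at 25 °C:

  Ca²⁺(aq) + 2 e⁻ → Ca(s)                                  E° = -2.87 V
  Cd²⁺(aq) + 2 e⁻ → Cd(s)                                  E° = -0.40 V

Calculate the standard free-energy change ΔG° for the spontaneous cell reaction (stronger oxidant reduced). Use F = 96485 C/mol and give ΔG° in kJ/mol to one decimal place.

Cd²⁺/Cd (E° = -0.40 V) is the cathode; Ca²⁺/Ca (E° = -2.87 V) is the anode, so E°cell = +2.47 V.
Balancing electrons gives n = 2 (lcm of 2 and 2).
ΔG° = −nFE° = −(2)(96485)(+2.47) = -476,636 J = -476.6 kJ/mol.

-476.6 kJ/mol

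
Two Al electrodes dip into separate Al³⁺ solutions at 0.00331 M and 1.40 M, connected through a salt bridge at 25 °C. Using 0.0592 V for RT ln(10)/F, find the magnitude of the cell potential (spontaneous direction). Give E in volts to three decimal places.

For a concentration cell E°cell = 0. The 1.40 M side is the cathode (reduction is favoured where [Al³⁺] is higher).
With n = 3, E = −(0.0592/3) log([Al³⁺]ₐₙ/[Al³⁺]꜀ₐₜ) = −(0.0592/3) log(0.00331/1.4) = −(0.0592/3)(-2.626) = +0.052 V.

+0.052 V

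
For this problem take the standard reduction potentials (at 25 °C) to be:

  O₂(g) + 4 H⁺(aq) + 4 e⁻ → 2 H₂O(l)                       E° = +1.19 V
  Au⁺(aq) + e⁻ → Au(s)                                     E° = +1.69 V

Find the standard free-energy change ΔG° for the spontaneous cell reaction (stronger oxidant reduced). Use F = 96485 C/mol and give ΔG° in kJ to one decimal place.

Au⁺/Au (E° = +1.69 V) is the cathode; O₂/H₂O (E° = +1.19 V) is the anode, so E°cell = +0.50 V.
Balancing electrons gives n = 4 (lcm of 1 and 4).
ΔG° = −nFE° = −(4)(96485)(+0.50) = -192,970 J = -193.0 kJ.

-193.0 kJ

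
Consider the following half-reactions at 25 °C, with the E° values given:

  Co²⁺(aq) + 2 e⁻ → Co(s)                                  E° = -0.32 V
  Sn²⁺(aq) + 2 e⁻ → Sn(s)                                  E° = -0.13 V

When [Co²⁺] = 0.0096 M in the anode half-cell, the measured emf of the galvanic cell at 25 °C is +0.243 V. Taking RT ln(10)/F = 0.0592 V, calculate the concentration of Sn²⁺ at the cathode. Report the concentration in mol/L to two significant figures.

Sn²⁺/Sn is the cathode, Co²⁺/Co the anode: E°cell = +0.19 V, n = 2.
Overall reaction: Sn²⁺(aq) + Co(s) → Sn(s) + Co²⁺(aq); Q = [Co²⁺]^1/[Sn²⁺]^1.
From E = E° − (0.0592/n) log Q: log Q = (E° − E)·n/0.0592 = (+0.19 − (+0.243))·2/0.0592 = -1.7905.
So 1·log[Sn²⁺] = 1·log(0.0096) − log Q = -2.0177 − (-1.7905) = -0.2272; [Sn²⁺] = 10^(-0.2272) ≈ 0.59 M.

0.59 M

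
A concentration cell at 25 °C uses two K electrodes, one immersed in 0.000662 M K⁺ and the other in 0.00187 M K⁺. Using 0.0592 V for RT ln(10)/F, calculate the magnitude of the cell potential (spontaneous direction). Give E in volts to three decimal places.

+0.027 V

For a concentration cell E°cell = 0. The 0.00187 M side is the cathode (reduction is favoured where [K⁺] is higher).
With n = 1, E = −(0.0592/1) log([K⁺]ₐₙ/[K⁺]꜀ₐₜ) = −(0.0592/1) log(0.000662/0.00187) = −(0.0592/1)(-0.451) = +0.027 V.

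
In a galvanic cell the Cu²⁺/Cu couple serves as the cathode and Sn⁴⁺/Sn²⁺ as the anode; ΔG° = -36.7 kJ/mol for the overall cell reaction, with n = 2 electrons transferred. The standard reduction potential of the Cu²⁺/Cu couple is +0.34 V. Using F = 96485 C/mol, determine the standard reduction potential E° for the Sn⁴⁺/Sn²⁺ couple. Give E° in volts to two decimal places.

+0.15 V

E°cell = −ΔG°/(nF) = −(-36.7×10³)/((2)(96485)) = +0.190 V.
Since Cu²⁺/Cu is the cathode and Sn⁴⁺/Sn²⁺ the anode, E°cell = E°(Cu²⁺/Cu) − E°(Sn⁴⁺/Sn²⁺).
So E°(Sn⁴⁺/Sn²⁺) = E°(Cu²⁺/Cu) − E°cell = (+0.34) − (+0.190) = +0.15 V.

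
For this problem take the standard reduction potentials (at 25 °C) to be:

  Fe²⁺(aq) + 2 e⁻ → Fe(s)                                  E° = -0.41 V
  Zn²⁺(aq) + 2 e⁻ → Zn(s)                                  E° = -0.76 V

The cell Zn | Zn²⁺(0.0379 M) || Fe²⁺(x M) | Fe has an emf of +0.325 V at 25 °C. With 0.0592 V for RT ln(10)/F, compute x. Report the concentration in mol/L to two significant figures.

Fe²⁺/Fe is the cathode, Zn²⁺/Zn the anode: E°cell = +0.35 V, n = 2.
Overall reaction: Fe²⁺(aq) + Zn(s) → Fe(s) + Zn²⁺(aq); Q = [Zn²⁺]^1/[Fe²⁺]^1.
From E = E° − (0.0592/n) log Q: log Q = (E° − E)·n/0.0592 = (+0.35 − (+0.325))·2/0.0592 = 0.8446.
So 1·log[Fe²⁺] = 1·log(0.0379) − log Q = -1.4214 − (0.8446) = -2.2660; [Fe²⁺] = 10^(-2.2660) ≈ 0.0054 M.

0.0054 M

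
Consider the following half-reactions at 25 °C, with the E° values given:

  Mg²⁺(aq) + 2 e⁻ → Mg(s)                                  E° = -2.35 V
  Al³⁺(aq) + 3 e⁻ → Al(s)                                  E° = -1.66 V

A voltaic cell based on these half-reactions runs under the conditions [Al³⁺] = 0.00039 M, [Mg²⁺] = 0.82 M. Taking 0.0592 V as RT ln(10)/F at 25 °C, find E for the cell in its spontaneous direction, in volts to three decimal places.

+0.625 V

Al³⁺/Al is the cathode (higher E°), Mg²⁺/Mg the anode: E°cell = -1.66 − (-2.35) = +0.69 V, n = 6.
Overall: 2 Al³⁺(aq) + 3 Mg(s) → 2 Al(s) + 3 Mg²⁺(aq)
Q = [Mg²⁺]^3 / ([Al³⁺]^2); log Q = 6.559.
E = E° − (0.0592/n) log Q = +0.69 − (0.0592/6)(6.559) = +0.625 V.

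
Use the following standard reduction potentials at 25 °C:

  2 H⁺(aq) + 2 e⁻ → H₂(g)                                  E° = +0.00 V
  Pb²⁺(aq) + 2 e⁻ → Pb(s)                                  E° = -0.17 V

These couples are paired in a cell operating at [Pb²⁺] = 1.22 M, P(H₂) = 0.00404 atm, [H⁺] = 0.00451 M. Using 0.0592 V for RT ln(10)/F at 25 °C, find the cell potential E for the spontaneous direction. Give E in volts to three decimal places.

+0.099 V

H⁺/H₂ is the cathode (higher E°), Pb²⁺/Pb the anode: E°cell = +0.00 − (-0.17) = +0.17 V, n = 2.
Overall: 2 H⁺(aq) + Pb(s) → H₂(g) + Pb²⁺(aq)
Q = P(H₂)·[Pb²⁺] / ([H⁺]^2); log Q = 2.384.
E = E° − (0.0592/n) log Q = +0.17 − (0.0592/2)(2.384) = +0.099 V.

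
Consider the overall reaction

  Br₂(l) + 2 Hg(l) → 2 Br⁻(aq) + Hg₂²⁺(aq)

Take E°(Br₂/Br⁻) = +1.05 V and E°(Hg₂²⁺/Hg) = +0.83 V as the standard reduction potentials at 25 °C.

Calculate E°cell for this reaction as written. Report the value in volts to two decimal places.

+0.22 V

The Br₂/Br⁻ couple has the higher reduction potential, so it is the cathode; Hg₂²⁺/Hg is oxidised at the anode.
E°cell = E°(cathode) − E°(anode) = (+1.05) − (+0.83) = +0.22 V.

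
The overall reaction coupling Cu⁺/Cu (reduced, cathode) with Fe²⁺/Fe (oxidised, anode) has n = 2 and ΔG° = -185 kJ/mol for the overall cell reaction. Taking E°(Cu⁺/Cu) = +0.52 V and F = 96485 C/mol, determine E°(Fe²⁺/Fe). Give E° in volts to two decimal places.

-0.44 V

E°cell = −ΔG°/(nF) = −(-185×10³)/((2)(96485)) = +0.959 V.
Since Cu⁺/Cu is the cathode and Fe²⁺/Fe the anode, E°cell = E°(Cu⁺/Cu) − E°(Fe²⁺/Fe).
So E°(Fe²⁺/Fe) = E°(Cu⁺/Cu) − E°cell = (+0.52) − (+0.959) = -0.44 V.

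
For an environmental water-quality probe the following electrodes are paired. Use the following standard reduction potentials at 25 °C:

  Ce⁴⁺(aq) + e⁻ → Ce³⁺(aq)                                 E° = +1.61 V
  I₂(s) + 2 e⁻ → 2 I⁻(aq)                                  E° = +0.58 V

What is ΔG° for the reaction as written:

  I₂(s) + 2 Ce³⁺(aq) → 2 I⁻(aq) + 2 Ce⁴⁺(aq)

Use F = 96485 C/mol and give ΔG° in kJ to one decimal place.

+198.8 kJ

As written, I₂/I⁻ is reduced (cathode) and Ce⁴⁺/Ce³⁺ is oxidised (anode), so E°cell = (+0.58) − (+1.61) = -1.03 V.
Balancing electrons gives n = 2.
ΔG° = −nFE° = −(2)(96485)(-1.03) = 198,759 J = +198.8 kJ.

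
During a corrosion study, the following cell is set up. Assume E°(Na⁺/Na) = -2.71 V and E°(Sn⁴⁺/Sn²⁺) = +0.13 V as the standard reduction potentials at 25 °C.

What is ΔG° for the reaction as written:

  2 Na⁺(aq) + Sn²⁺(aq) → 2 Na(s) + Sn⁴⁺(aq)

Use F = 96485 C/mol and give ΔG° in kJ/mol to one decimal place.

As written, Na⁺/Na is reduced (cathode) and Sn⁴⁺/Sn²⁺ is oxidised (anode), so E°cell = (-2.71) − (+0.13) = -2.84 V.
Balancing electrons gives n = 2.
ΔG° = −nFE° = −(2)(96485)(-2.84) = 548,035 J = +548.0 kJ/mol.

+548.0 kJ/mol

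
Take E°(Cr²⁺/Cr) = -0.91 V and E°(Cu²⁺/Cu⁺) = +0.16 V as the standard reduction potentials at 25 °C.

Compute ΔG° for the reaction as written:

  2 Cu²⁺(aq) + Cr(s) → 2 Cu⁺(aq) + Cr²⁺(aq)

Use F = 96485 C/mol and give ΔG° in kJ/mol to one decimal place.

-206.5 kJ/mol

As written, Cu²⁺/Cu⁺ is reduced (cathode) and Cr²⁺/Cr is oxidised (anode), so E°cell = (+0.16) − (-0.91) = +1.07 V.
Balancing electrons gives n = 2.
ΔG° = −nFE° = −(2)(96485)(+1.07) = -206,478 J = -206.5 kJ/mol.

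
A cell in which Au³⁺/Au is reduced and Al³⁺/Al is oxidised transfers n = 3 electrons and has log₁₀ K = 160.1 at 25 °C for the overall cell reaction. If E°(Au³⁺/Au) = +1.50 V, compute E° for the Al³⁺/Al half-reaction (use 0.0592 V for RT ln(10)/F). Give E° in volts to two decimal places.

E°cell = (0.0592/n)·log K = (0.0592/3)(160.1) = +3.159 V.
Since Au³⁺/Au is the cathode and Al³⁺/Al the anode, E°cell = E°(Au³⁺/Au) − E°(Al³⁺/Al).
So E°(Al³⁺/Al) = E°(Au³⁺/Au) − E°cell = (+1.50) − (+3.159) = -1.66 V.

-1.66 V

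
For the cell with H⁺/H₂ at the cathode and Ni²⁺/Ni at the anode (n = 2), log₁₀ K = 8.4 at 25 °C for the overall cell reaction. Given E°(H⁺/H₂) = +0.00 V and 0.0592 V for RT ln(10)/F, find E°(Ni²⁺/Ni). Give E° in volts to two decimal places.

E°cell = (0.0592/n)·log K = (0.0592/2)(8.4) = +0.249 V.
Since H⁺/H₂ is the cathode and Ni²⁺/Ni the anode, E°cell = E°(H⁺/H₂) − E°(Ni²⁺/Ni).
So E°(Ni²⁺/Ni) = E°(H⁺/H₂) − E°cell = (+0.00) − (+0.249) = -0.25 V.

-0.25 V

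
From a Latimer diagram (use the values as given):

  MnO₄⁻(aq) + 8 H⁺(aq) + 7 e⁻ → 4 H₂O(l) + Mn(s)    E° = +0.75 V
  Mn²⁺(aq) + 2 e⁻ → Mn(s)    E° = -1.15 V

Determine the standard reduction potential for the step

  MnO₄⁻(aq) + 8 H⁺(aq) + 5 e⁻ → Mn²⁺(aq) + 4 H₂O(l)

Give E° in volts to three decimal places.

+1.510 V

Sequential free energies add, so n₃E°₃ = n₁E°₁ + n₂E°₂.
With n₃ = 7, and the known step contributing 2×(-1.15) V, the unknown satisfies 5·E° = 7×(+0.75) − 2×(-1.15) = +7.550.
E° = +7.550 / 5 = +1.510 V.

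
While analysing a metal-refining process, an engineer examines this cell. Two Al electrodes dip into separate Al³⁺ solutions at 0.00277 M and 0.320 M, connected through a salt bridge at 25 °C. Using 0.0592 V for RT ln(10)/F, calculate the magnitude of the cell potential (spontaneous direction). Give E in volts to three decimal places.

For a concentration cell E°cell = 0. The 0.320 M side is the cathode (reduction is favoured where [Al³⁺] is higher).
With n = 3, E = −(0.0592/3) log([Al³⁺]ₐₙ/[Al³⁺]꜀ₐₜ) = −(0.0592/3) log(0.00277/0.32) = −(0.0592/3)(-2.063) = +0.041 V.

+0.041 V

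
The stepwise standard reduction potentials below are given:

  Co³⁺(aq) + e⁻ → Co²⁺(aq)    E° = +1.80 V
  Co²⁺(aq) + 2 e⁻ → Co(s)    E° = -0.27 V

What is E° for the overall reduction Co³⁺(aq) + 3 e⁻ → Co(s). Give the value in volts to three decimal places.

Standard free energies of sequential steps add: ΔG°₃ = ΔG°₁ + ΔG°₂, so n₃E°₃ = n₁E°₁ + n₂E°₂.
E°₃ = (1×+1.80 + 2×-0.27) / 3 = (+1.260) / 3 = +0.420 V.

+0.420 V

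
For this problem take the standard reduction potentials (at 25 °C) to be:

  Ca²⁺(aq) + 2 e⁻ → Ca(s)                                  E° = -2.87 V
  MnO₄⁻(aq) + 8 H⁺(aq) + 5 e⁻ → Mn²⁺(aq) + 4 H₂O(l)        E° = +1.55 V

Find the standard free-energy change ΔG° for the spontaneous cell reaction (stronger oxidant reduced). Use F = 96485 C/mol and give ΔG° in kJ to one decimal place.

MnO₄⁻/Mn²⁺ (E° = +1.55 V) is the cathode; Ca²⁺/Ca (E° = -2.87 V) is the anode, so E°cell = +4.42 V.
Balancing electrons gives n = 10 (lcm of 5 and 2).
ΔG° = −nFE° = −(10)(96485)(+4.42) = -4,264,637 J = -4264.6 kJ.

-4264.6 kJ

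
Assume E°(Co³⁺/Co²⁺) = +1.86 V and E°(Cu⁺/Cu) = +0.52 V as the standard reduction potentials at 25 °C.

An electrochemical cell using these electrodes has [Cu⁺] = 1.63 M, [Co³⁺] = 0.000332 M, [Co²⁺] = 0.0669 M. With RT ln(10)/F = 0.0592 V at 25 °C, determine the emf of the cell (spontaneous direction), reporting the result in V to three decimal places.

+1.191 V

Co³⁺/Co²⁺ is the cathode (higher E°), Cu⁺/Cu the anode: E°cell = +1.86 − (+0.52) = +1.34 V, n = 1.
Overall: Co³⁺(aq) + Cu(s) → Co²⁺(aq) + Cu⁺(aq)
Q = [Co²⁺]·[Cu⁺] / ([Co³⁺]); log Q = 2.516.
E = E° − (0.0592/n) log Q = +1.34 − (0.0592/1)(2.516) = +1.191 V.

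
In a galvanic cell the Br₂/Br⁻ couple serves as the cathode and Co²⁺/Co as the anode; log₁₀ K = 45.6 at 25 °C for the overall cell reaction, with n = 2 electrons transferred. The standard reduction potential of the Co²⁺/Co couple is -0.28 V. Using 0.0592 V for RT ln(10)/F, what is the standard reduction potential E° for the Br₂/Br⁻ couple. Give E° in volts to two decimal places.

E°cell = (0.0592/n)·log K = (0.0592/2)(45.6) = +1.350 V.
Since Br₂/Br⁻ is the cathode and Co²⁺/Co the anode, E°cell = E°(Br₂/Br⁻) − E°(Co²⁺/Co).
So E°(Br₂/Br⁻) = E°cell + E°(Co²⁺/Co) = +1.350 + (-0.28) = +1.07 V.

+1.07 V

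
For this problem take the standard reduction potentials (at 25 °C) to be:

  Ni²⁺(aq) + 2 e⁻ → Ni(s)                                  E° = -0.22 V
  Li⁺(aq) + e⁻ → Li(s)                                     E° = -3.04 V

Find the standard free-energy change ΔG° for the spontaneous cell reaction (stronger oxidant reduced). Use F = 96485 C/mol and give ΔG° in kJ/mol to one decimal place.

-544.2 kJ/mol

Ni²⁺/Ni (E° = -0.22 V) is the cathode; Li⁺/Li (E° = -3.04 V) is the anode, so E°cell = +2.82 V.
Balancing electrons gives n = 2 (lcm of 2 and 1).
ΔG° = −nFE° = −(2)(96485)(+2.82) = -544,175 J = -544.2 kJ/mol.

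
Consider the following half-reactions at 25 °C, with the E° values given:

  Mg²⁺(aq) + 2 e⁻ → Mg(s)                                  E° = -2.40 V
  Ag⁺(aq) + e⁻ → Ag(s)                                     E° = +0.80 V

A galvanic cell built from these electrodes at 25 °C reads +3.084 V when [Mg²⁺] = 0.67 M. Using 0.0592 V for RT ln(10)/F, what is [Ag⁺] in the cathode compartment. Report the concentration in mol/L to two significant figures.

Ag⁺/Ag is the cathode, Mg²⁺/Mg the anode: E°cell = +3.20 V, n = 2.
Overall reaction: 2 Ag⁺(aq) + Mg(s) → 2 Ag(s) + Mg²⁺(aq); Q = [Mg²⁺]^1/[Ag⁺]^2.
From E = E° − (0.0592/n) log Q: log Q = (E° − E)·n/0.0592 = (+3.20 − (+3.084))·2/0.0592 = 3.9189.
So 2·log[Ag⁺] = 1·log(0.67) − log Q = -0.1739 − (3.9189) = -4.0928; log[Ag⁺] = -4.0928 / 2 = -2.0464; [Ag⁺] = 10^(-2.0464) ≈ 0.0090 M.

0.0090 M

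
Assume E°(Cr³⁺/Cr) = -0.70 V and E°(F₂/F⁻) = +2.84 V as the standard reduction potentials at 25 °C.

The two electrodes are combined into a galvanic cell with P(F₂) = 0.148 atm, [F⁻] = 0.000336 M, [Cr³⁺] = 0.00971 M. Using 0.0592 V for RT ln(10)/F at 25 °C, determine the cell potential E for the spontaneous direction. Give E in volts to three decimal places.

F₂/F⁻ is the cathode (higher E°), Cr³⁺/Cr the anode: E°cell = +2.84 − (-0.70) = +3.54 V, n = 6.
Overall: 3 F₂(g) + 2 Cr(s) → 6 F⁻(aq) + 2 Cr³⁺(aq)
Q = [F⁻]^6·[Cr³⁺]^2 / (P(F₂)^3); log Q = -22.378.
E = E° − (0.0592/n) log Q = +3.54 − (0.0592/6)(-22.378) = +3.761 V.

+3.761 V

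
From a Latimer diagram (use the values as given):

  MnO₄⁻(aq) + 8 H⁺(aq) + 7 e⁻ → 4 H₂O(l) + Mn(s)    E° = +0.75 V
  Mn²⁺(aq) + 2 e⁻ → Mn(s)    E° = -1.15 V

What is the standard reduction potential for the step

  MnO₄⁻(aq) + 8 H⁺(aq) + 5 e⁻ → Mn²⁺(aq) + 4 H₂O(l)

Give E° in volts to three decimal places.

Sequential free energies add, so n₃E°₃ = n₁E°₁ + n₂E°₂.
With n₃ = 7, and the known step contributing 2×(-1.15) V, the unknown satisfies 5·E° = 7×(+0.75) − 2×(-1.15) = +7.550.
E° = +7.550 / 5 = +1.510 V.

+1.510 V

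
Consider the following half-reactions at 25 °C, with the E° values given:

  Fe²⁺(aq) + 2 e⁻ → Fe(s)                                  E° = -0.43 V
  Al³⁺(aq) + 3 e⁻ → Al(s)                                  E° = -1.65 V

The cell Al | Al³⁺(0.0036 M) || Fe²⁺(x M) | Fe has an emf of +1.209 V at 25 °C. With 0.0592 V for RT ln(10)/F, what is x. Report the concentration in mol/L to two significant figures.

0.0100 M

Fe²⁺/Fe is the cathode, Al³⁺/Al the anode: E°cell = +1.22 V, n = 6.
Overall reaction: 3 Fe²⁺(aq) + 2 Al(s) → 3 Fe(s) + 2 Al³⁺(aq); Q = [Al³⁺]^2/[Fe²⁺]^3.
From E = E° − (0.0592/n) log Q: log Q = (E° − E)·n/0.0592 = (+1.22 − (+1.209))·6/0.0592 = 1.1149.
So 3·log[Fe²⁺] = 2·log(0.0036) − log Q = -4.8874 − (1.1149) = -6.0023; log[Fe²⁺] = -6.0023 / 3 = -2.0008; [Fe²⁺] = 10^(-2.0008) ≈ 0.0100 M.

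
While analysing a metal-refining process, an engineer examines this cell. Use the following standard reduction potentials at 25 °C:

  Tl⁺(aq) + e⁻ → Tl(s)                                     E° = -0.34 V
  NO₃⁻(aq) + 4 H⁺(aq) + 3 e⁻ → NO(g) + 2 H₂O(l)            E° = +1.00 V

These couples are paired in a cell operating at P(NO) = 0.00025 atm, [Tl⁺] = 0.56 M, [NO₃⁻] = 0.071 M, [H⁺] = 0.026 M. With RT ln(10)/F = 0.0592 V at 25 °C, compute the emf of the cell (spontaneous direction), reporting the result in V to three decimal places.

+1.278 V

NO₃⁻/NO is the cathode (higher E°), Tl⁺/Tl the anode: E°cell = +1.00 − (-0.34) = +1.34 V, n = 3.
Overall: NO₃⁻(aq) + 4 H⁺(aq) + 3 Tl(s) → NO(g) + 2 H₂O(l) + 3 Tl⁺(aq)
Q = P(NO)·[Tl⁺]^3 / ([NO₃⁻]·[H⁺]^4); log Q = 3.131.
E = E° − (0.0592/n) log Q = +1.34 − (0.0592/3)(3.131) = +1.278 V.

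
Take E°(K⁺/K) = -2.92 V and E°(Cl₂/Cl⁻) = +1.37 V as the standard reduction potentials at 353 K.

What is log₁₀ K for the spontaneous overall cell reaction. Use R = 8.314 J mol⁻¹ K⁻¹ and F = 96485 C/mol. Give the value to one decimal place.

Cathode: Cl₂/Cl⁻; anode: K⁺/K. E°cell = (+1.37) − (-2.92) = +4.29 V, with n = 2.
ΔG° = −nFE° = −RT ln K, so ln K = nFE°/(RT) = (2)(96485)(+4.29) / ((8.314)(353)) = 282.074.
log₁₀ K = 282.074 / ln 10 = 122.5.

122.5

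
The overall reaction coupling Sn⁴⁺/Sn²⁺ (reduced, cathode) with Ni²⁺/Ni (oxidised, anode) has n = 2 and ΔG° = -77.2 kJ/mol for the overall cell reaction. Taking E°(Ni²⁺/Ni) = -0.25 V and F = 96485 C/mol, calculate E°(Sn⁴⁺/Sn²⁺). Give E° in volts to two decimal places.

E°cell = −ΔG°/(nF) = −(-77.2×10³)/((2)(96485)) = +0.400 V.
Since Sn⁴⁺/Sn²⁺ is the cathode and Ni²⁺/Ni the anode, E°cell = E°(Sn⁴⁺/Sn²⁺) − E°(Ni²⁺/Ni).
So E°(Sn⁴⁺/Sn²⁺) = E°cell + E°(Ni²⁺/Ni) = +0.400 + (-0.25) = +0.15 V.

+0.15 V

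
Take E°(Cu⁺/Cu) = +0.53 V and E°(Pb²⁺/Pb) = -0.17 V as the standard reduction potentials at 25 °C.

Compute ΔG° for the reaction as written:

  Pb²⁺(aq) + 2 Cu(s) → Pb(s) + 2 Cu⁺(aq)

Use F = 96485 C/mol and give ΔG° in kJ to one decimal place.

+135.1 kJ

As written, Pb²⁺/Pb is reduced (cathode) and Cu⁺/Cu is oxidised (anode), so E°cell = (-0.17) − (+0.53) = -0.70 V.
Balancing electrons gives n = 2.
ΔG° = −nFE° = −(2)(96485)(-0.70) = 135,079 J = +135.1 kJ.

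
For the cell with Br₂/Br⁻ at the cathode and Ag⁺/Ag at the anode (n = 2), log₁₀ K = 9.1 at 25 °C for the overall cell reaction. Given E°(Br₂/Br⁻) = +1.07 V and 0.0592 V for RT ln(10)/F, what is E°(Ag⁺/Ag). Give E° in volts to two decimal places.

+0.80 V

E°cell = (0.0592/n)·log K = (0.0592/2)(9.1) = +0.269 V.
Since Br₂/Br⁻ is the cathode and Ag⁺/Ag the anode, E°cell = E°(Br₂/Br⁻) − E°(Ag⁺/Ag).
So E°(Ag⁺/Ag) = E°(Br₂/Br⁻) − E°cell = (+1.07) − (+0.269) = +0.80 V.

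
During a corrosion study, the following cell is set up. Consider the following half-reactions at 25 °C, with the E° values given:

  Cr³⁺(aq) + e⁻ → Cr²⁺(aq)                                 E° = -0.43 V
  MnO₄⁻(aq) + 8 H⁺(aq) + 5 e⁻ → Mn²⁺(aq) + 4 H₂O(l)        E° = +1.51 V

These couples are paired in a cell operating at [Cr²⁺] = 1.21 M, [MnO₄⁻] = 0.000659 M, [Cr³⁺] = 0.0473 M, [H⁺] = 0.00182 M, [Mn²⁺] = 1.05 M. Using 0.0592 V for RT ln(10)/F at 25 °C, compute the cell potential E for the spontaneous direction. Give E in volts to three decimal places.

MnO₄⁻/Mn²⁺ is the cathode (higher E°), Cr³⁺/Cr²⁺ the anode: E°cell = +1.51 − (-0.43) = +1.94 V, n = 5.
Overall: MnO₄⁻(aq) + 8 H⁺(aq) + 5 Cr²⁺(aq) → Mn²⁺(aq) + 4 H₂O(l) + 5 Cr³⁺(aq)
Q = [Mn²⁺]·[Cr³⁺]^5 / ([MnO₄⁻]·[H⁺]^8·[Cr²⁺]^5); log Q = 18.082.
E = E° − (0.0592/n) log Q = +1.94 − (0.0592/5)(18.082) = +1.726 V.

+1.726 V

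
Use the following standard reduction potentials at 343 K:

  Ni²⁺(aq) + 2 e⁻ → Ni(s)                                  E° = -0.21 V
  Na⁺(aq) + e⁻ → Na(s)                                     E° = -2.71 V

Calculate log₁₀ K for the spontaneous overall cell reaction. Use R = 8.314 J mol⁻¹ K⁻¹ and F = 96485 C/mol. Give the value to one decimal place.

Cathode: Ni²⁺/Ni; anode: Na⁺/Na. E°cell = (-0.21) − (-2.71) = +2.50 V, with n = 2.
ΔG° = −nFE° = −RT ln K, so ln K = nFE°/(RT) = (2)(96485)(+2.50) / ((8.314)(343)) = 169.171.
log₁₀ K = 169.171 / ln 10 = 73.5.

73.5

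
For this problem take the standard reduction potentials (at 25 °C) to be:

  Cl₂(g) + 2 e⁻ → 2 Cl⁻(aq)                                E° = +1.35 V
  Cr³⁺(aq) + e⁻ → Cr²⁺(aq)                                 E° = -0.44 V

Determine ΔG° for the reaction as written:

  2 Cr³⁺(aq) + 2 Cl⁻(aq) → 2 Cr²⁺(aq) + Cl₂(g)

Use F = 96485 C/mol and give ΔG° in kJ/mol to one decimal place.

As written, Cr³⁺/Cr²⁺ is reduced (cathode) and Cl₂/Cl⁻ is oxidised (anode), so E°cell = (-0.44) − (+1.35) = -1.79 V.
Balancing electrons gives n = 2.
ΔG° = −nFE° = −(2)(96485)(-1.79) = 345,416 J = +345.4 kJ/mol.

+345.4 kJ/mol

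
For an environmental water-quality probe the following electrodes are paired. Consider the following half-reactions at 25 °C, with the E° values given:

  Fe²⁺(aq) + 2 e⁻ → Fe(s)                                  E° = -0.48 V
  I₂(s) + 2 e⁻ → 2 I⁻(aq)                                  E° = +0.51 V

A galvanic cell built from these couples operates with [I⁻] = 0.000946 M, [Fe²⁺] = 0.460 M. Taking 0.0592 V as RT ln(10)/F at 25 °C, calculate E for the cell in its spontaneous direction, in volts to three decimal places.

I₂/I⁻ is the cathode (higher E°), Fe²⁺/Fe the anode: E°cell = +0.51 − (-0.48) = +0.99 V, n = 2.
Overall: I₂(s) + Fe(s) → 2 I⁻(aq) + Fe²⁺(aq)
Q = [I⁻]^2·[Fe²⁺]; log Q = -6.385.
E = E° − (0.0592/n) log Q = +0.99 − (0.0592/2)(-6.385) = +1.179 V.

+1.179 V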